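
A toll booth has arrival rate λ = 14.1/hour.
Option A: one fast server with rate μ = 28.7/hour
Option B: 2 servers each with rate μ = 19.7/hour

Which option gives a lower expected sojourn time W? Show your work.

Option A: single server μ = 28.7 (M/M/1)
  ρ_A = 14.1/28.7 = 0.4913
  W_A = 1/(μ-λ) = 1/(28.7-14.1) = 1/14.60 = 0.06849

Option B: 2 servers μ = 19.7 (M/M/2)
  ρ_B = λ/(cμ) = 14.1/(2×19.7) = 0.3579
  Offered load a = λ/μ = cρ = 14.1/19.7 = 0.7157
  P₀ = [ Σₙ₌₀^1 aⁿ/n! + a^2/(2!(1-ρ)) ]⁻¹
  Σ = a^0/0! + a^1/1! = 1.0000 + 0.7157 = 1.7157
  a^2/(2!(1-ρ)) = 0.5123/(2 × 0.6421) = 0.3989
  P₀ = 1/(1.7157 + 0.3989) = 0.4729
  Lq = P₀·a^2·ρ / (2!(1-ρ)²) = 0.47290 × 0.51228 × 0.35787 / (2 × 0.41233) = 0.1051
  Wq_B = Lq/λ = 0.10513/14.1 = 0.007456
  W_B = Wq_B + 1/μ = 0.007456 + 0.05076 = 0.05822

Since W_B = 0.05822 < W_A = 0.06849, Option B (multiple servers) has the shorter time in system.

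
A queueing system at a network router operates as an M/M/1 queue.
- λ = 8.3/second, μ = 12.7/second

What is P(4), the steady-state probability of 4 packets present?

ρ = λ/μ = 8.3/12.7 = 0.6535
P(n) = (1-ρ)ρⁿ
P(4) = (1-0.6535) × 0.6535^4
P(4) = 0.3465 × 0.1824
P(4) = 0.06320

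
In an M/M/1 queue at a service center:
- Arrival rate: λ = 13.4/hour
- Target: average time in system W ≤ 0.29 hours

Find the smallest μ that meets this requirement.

For M/M/1: W = 1/(μ-λ)
Need W ≤ 0.29, so 1/(μ-λ) ≤ 0.29
μ - λ ≥ 1/0.29 = 3.4483
μ ≥ 13.4 + 3.4483 = 16.8483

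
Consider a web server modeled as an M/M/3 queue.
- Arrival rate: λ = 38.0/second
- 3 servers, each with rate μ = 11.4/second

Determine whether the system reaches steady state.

Stability requires ρ = λ/(cμ) < 1
ρ = 38.0/(3 × 11.4) = 38.0/34.20 = 1.1111
Since 1.1111 ≥ 1, the system is UNSTABLE.
Need c > λ/μ = 38.0/11.4 = 3.33.
Minimum servers needed: c = 4.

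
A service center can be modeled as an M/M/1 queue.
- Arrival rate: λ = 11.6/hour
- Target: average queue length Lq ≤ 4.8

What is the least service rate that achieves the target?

For M/M/1: Lq = λ²/(μ(μ-λ))
Need Lq ≤ 4.8, i.e. μ(μ-λ) ≥ λ²/4.8
μ² - 11.6μ - 134.56/4.8 ≥ 0  →  μ² - 11.6μ - 28.03333 ≥ 0
Quadratic formula (positive root): μ = [λ + √(λ² + 4×28.03333)]/2
Discriminant: 134.56 + 4×28.03333 = 246.6933, √246.6933 = 15.7065
μ ≥ (11.6 + 15.7065)/2 = 13.6532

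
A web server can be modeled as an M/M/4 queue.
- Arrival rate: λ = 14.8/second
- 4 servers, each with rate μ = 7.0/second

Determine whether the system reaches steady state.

Stability requires ρ = λ/(cμ) < 1
ρ = 14.8/(4 × 7.0) = 14.8/28.00 = 0.5286
Since 0.5286 < 1, the system is STABLE.
The servers are busy 52.86% of the time.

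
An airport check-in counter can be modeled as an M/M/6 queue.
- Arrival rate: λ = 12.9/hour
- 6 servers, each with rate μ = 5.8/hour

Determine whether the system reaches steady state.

Stability requires ρ = λ/(cμ) < 1
ρ = 12.9/(6 × 5.8) = 12.9/34.80 = 0.3707
Since 0.3707 < 1, the system is STABLE.
The servers are busy 37.07% of the time.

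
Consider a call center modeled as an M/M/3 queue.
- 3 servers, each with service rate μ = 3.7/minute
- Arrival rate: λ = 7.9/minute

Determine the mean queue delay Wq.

Traffic intensity: ρ = λ/(cμ) = 7.9/(3×3.7) = 0.7117
Since ρ = 0.7117 < 1, system is stable.
Offered load a = λ/μ = cρ = 7.9/3.7 = 2.1351
P₀ = [ Σₙ₌₀^2 aⁿ/n! + a^3/(3!(1-ρ)) ]⁻¹
Σ = a^0/0! + a^1/1! + a^2/2! = 1.0000 + 2.1351 + 2.2794 = 5.4145
a^3/(3!(1-ρ)) = 9.7337/(6 × 0.28829) = 5.6273
P₀ = 1/(5.4145 + 5.6273) = 0.09056
Lq = P₀·a^3·ρ / (3!(1-ρ)²) = 0.090565 × 9.7337 × 0.71171 / (6 × 0.083110) = 1.2582
Wq = Lq/λ = 1.2582/7.9 = 0.1593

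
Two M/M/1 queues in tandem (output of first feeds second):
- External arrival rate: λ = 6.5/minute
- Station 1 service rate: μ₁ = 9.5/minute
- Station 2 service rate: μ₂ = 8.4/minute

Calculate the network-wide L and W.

By Jackson's theorem, each station behaves as independent M/M/1.
Station 1: ρ₁ = 6.5/9.5 = 0.6842, L₁ = ρ₁/(1-ρ₁) = λ/(μ₁-λ) = 6.5/3.00 = 2.16667
Station 2: ρ₂ = 6.5/8.4 = 0.7738, L₂ = ρ₂/(1-ρ₂) = λ/(μ₂-λ) = 6.5/1.90 = 3.42105
Total: L = L₁ + L₂ = 2.16667 + 3.42105 = 5.5877
W = L/λ = 5.5877/6.5 = 0.8596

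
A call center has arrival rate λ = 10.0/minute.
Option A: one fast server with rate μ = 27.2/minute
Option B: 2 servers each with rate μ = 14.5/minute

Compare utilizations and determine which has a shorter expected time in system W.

Option A: single server μ = 27.2 (M/M/1)
  ρ_A = 10.0/27.2 = 0.3676
  W_A = 1/(μ-λ) = 1/(27.2-10.0) = 1/17.20 = 0.05814

Option B: 2 servers μ = 14.5 (M/M/2)
  ρ_B = λ/(cμ) = 10.0/(2×14.5) = 0.3448
  Offered load a = λ/μ = cρ = 10.0/14.5 = 0.6897
  P₀ = [ Σₙ₌₀^1 aⁿ/n! + a^2/(2!(1-ρ)) ]⁻¹
  Σ = a^0/0! + a^1/1! = 1.0000 + 0.6897 = 1.6897
  a^2/(2!(1-ρ)) = 0.47562/(2 × 0.65517) = 0.3630
  P₀ = 1/(1.6897 + 0.3630) = 0.4872
  Lq = P₀·a^2·ρ / (2!(1-ρ)²) = 0.48718 × 0.47562 × 0.34483 / (2 × 0.42925) = 0.09307
  Wq_B = Lq/λ = 0.093071/10.0 = 0.0093071
  W_B = Wq_B + 1/μ = 0.0093071 + 0.068966 = 0.07827

Since W_A = 0.05814 < W_B = 0.07827, Option A (single fast server) has the shorter time in system.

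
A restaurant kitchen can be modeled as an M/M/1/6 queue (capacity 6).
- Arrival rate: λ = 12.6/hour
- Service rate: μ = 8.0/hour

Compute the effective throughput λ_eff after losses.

ρ = λ/μ = 12.6/8.0 = 1.5750
P₀ = (1-ρ)/(1-ρ^(K+1)) = (1-1.5750)/(1-1.5750^7) = -0.5750/-23.0416 = 0.02495
P_K = P₀×ρ^K = 0.024955 × 1.5750^6 = 0.024955 × 15.2645 = 0.3809
λ_eff = λ(1-P_K) = 12.6 × (1 - 0.38092) = 12.6 × 0.61908 = 7.8004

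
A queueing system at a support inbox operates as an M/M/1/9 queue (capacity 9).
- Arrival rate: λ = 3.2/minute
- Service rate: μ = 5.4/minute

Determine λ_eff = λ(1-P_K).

ρ = λ/μ = 3.2/5.4 = 0.5926
P₀ = (1-ρ)/(1-ρ^(K+1)) = (1-0.5926)/(1-0.5926^10) = 0.4074/0.9947 = 0.4096
P_K = P₀×ρ^K = 0.409588 × 0.5926^9 = 0.409588 × 0.00901270 = 0.003691
λ_eff = λ(1-P_K) = 3.2 × (1 - 0.003691) = 3.2 × 0.9963 = 3.1882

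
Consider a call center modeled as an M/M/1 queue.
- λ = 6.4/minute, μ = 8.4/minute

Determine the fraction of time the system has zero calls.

ρ = λ/μ = 6.4/8.4 = 0.7619
P(0) = 1 - ρ = 1 - 0.7619 = 0.2381
The server is idle 23.81% of the time.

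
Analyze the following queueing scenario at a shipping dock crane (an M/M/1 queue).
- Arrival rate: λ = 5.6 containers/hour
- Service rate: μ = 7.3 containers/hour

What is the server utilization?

Server utilization: ρ = λ/μ
ρ = 5.6/7.3 = 0.7671
The server is busy 76.71% of the time.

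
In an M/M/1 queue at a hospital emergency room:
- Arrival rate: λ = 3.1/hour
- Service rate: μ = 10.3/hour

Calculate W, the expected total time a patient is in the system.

First, compute utilization: ρ = λ/μ = 3.1/10.3 = 0.3010
For M/M/1: W = 1/(μ-λ)
W = 1/(10.3-3.1) = 1/7.20
W = 0.1389 hours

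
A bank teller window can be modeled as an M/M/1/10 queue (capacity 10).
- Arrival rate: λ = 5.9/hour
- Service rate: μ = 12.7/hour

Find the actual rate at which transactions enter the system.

ρ = λ/μ = 5.9/12.7 = 0.46457
P₀ = (1-ρ)/(1-ρ^(K+1)) = (1-0.46457)/(1-0.46457^11) = 0.5354/0.9998 = 0.5355
P_K = P₀×ρ^K = 0.5355 × 0.46457^10 = 0.5355 × 0.0004683 = 0.0002508
λ_eff = λ(1-P_K) = 5.9 × (1 - 0.0002508) = 5.9 × 0.99975 = 5.8985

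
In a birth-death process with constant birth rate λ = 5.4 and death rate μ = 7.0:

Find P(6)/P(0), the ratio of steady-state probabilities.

For constant rates: P(n)/P(0) = (λ/μ)^n
P(6)/P(0) = (5.4/7.0)^6 = 0.77143^6 = 0.2108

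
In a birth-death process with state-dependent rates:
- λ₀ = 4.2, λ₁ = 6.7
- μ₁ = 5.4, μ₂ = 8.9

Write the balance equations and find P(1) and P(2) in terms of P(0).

Balance equations:
State 0: λ₀P₀ = μ₁P₁ → P₁ = (λ₀/μ₁)P₀ = (4.2/5.4)P₀ = 0.7778P₀
State 1: P₂ = (λ₀λ₁)/(μ₁μ₂)P₀ = (4.2×6.7)/(5.4×8.9)P₀ = 0.5855P₀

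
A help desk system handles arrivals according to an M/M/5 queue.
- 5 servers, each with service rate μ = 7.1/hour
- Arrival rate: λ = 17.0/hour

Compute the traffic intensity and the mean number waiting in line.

Traffic intensity: ρ = λ/(cμ) = 17.0/(5×7.1) = 0.4789
Since ρ = 0.4789 < 1, system is stable.
Offered load a = λ/μ = cρ = 17.0/7.1 = 2.3944
P₀ = [ Σₙ₌₀^4 aⁿ/n! + a^5/(5!(1-ρ)) ]⁻¹
Σ = a^0/0! + a^1/1! + a^2/2! + a^3/3! + a^4/4! = 1.00000 + 2.39437 + 2.86649 + 2.28781 + 1.36947 = 9.9181
a^5/(5!(1-ρ)) = 78.6960/(120 × 0.52113) = 1.2584
P₀ = 1/(9.9181 + 1.2584) = 0.08947
Lq = P₀·a^5·ρ / (5!(1-ρ)²) = 0.08947 × 78.6960 × 0.4789 / (120 × 0.2716) = 0.1035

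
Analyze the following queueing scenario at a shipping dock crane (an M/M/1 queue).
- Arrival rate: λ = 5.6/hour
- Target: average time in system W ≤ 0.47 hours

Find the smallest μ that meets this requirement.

For M/M/1: W = 1/(μ-λ)
Need W ≤ 0.47, so 1/(μ-λ) ≤ 0.47
μ - λ ≥ 1/0.47 = 2.1277
μ ≥ 5.6 + 2.1277 = 7.7277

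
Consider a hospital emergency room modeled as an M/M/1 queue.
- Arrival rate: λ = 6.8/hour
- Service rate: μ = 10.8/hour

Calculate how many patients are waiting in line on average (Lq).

ρ = λ/μ = 6.8/10.8 = 0.6296
For M/M/1: Lq = λ²/(μ(μ-λ))
Lq = 46.24/(10.8 × 4.00)
Lq = 1.0704 patients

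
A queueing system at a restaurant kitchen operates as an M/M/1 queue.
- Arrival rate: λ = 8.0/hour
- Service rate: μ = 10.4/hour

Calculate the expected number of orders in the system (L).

ρ = λ/μ = 8.0/10.4 = 0.7692
For M/M/1: L = λ/(μ-λ)
L = 8.0/(10.4-8.0) = 8.0/2.40
L = 3.3333 orders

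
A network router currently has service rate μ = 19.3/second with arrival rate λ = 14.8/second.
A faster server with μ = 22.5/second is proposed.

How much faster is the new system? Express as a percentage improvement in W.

System 1: ρ₁ = 14.8/19.3 = 0.7668, W₁ = 1/(19.3-14.8) = 0.22222
System 2: ρ₂ = 14.8/22.5 = 0.6578, W₂ = 1/(22.5-14.8) = 0.12987
Improvement: (W₁-W₂)/W₁ = (0.22222-0.12987)/0.22222 = 41.56%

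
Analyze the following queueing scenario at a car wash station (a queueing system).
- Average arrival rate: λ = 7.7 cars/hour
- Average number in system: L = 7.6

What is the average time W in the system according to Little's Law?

Little's Law: L = λW, so W = L/λ
W = 7.6/7.7 = 0.9870 hours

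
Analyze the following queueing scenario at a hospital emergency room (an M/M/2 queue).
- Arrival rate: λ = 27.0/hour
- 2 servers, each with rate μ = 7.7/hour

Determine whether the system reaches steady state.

Stability requires ρ = λ/(cμ) < 1
ρ = 27.0/(2 × 7.7) = 27.0/15.40 = 1.7532
Since 1.7532 ≥ 1, the system is UNSTABLE.
Need c > λ/μ = 27.0/7.7 = 3.51.
Minimum servers needed: c = 4.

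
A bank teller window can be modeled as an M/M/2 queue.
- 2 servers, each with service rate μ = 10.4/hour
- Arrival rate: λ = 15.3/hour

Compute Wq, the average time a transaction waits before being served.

Traffic intensity: ρ = λ/(cμ) = 15.3/(2×10.4) = 0.7356
Since ρ = 0.7356 < 1, system is stable.
Offered load a = λ/μ = cρ = 15.3/10.4 = 1.4712
P₀ = [ Σₙ₌₀^1 aⁿ/n! + a^2/(2!(1-ρ)) ]⁻¹
Σ = a^0/0! + a^1/1! = 1.0000 + 1.4712 = 2.4712
a^2/(2!(1-ρ)) = 2.1643/(2 × 0.26442) = 4.0925
P₀ = 1/(2.4712 + 4.0925) = 0.1524
Lq = P₀·a^2·ρ / (2!(1-ρ)²) = 0.152355 × 2.16429 × 0.735577 / (2 × 0.0699196) = 1.7345
Wq = Lq/λ = 1.7345/15.3 = 0.1134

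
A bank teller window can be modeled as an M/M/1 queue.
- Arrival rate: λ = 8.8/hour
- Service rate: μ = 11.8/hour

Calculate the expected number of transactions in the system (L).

ρ = λ/μ = 8.8/11.8 = 0.7458
For M/M/1: L = λ/(μ-λ)
L = 8.8/(11.8-8.8) = 8.8/3.00
L = 2.9333 transactions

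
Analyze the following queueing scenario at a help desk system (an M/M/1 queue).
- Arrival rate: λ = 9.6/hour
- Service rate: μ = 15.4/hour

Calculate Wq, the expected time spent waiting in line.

First, compute utilization: ρ = λ/μ = 9.6/15.4 = 0.6234
For M/M/1: Wq = λ/(μ(μ-λ))
Wq = 9.6/(15.4 × (15.4-9.6))
Wq = 9.6/(15.4 × 5.80)
Wq = 0.1075 hours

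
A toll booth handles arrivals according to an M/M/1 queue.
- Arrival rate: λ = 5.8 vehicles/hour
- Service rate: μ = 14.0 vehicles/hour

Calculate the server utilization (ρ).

Server utilization: ρ = λ/μ
ρ = 5.8/14.0 = 0.4143
The server is busy 41.43% of the time.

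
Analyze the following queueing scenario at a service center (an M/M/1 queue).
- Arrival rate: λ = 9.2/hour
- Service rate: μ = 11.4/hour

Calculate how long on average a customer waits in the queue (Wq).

First, compute utilization: ρ = λ/μ = 9.2/11.4 = 0.8070
For M/M/1: Wq = λ/(μ(μ-λ))
Wq = 9.2/(11.4 × (11.4-9.2))
Wq = 9.2/(11.4 × 2.20)
Wq = 0.3668 hours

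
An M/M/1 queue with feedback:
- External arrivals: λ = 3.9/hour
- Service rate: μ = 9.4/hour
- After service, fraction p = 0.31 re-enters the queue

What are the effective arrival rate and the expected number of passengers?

Effective arrival rate: λ_eff = λ/(1-p) = 3.9/(1-0.31) = 3.9/0.69 = 5.65217
ρ = λ_eff/μ = 5.65217/9.4 = 0.601295
L = ρ/(1-ρ) = 0.601295/(1-0.601295) = 1.5081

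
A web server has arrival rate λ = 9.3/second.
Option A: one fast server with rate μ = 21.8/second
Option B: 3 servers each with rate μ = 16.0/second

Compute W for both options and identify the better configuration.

Option A: single server μ = 21.8 (M/M/1)
  ρ_A = 9.3/21.8 = 0.4266
  W_A = 1/(μ-λ) = 1/(21.8-9.3) = 1/12.50 = 0.08000

Option B: 3 servers μ = 16.0 (M/M/3)
  ρ_B = λ/(cμ) = 9.3/(3×16.0) = 0.1938
  Offered load a = λ/μ = cρ = 9.3/16.0 = 0.5813
  P₀ = [ Σₙ₌₀^2 aⁿ/n! + a^3/(3!(1-ρ)) ]⁻¹
  Σ = a^0/0! + a^1/1! + a^2/2! = 1.0000 + 0.5813 + 0.1689 = 1.7502
  a^3/(3!(1-ρ)) = 0.196376/(6 × 0.806250) = 0.04059
  P₀ = 1/(1.7502 + 0.04059) = 0.5584
  Lq = P₀·a^3·ρ / (3!(1-ρ)²) = 0.55842 × 0.19638 × 0.19375 / (6 × 0.65004) = 0.005448
  Wq_B = Lq/λ = 0.005448/9.3 = 0.0005858
  W_B = Wq_B + 1/μ = 0.0005858 + 0.06250 = 0.06309

Since W_B = 0.06309 < W_A = 0.08000, Option B (multiple servers) has the shorter time in system.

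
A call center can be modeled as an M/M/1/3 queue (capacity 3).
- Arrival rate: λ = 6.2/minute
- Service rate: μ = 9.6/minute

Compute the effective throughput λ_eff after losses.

ρ = λ/μ = 6.2/9.6 = 0.64583
P₀ = (1-ρ)/(1-ρ^(K+1)) = (1-0.64583)/(1-0.64583^4) = 0.3542/0.8260 = 0.4288
P_K = P₀×ρ^K = 0.4288 × 0.64583^3 = 0.4288 × 0.2694 = 0.1155
λ_eff = λ(1-P_K) = 6.2 × (1 - 0.1155) = 6.2 × 0.8845 = 5.4839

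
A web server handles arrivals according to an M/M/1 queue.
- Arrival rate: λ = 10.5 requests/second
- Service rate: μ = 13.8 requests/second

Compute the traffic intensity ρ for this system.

Server utilization: ρ = λ/μ
ρ = 10.5/13.8 = 0.7609
The server is busy 76.09% of the time.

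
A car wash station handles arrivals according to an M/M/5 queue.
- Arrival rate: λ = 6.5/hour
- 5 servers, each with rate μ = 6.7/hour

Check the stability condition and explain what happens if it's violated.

Stability requires ρ = λ/(cμ) < 1
ρ = 6.5/(5 × 6.7) = 6.5/33.50 = 0.1940
Since 0.1940 < 1, the system is STABLE.
The servers are busy 19.40% of the time.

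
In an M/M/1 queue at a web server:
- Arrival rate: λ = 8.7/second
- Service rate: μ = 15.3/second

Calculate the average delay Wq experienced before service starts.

First, compute utilization: ρ = λ/μ = 8.7/15.3 = 0.5686
For M/M/1: Wq = λ/(μ(μ-λ))
Wq = 8.7/(15.3 × (15.3-8.7))
Wq = 8.7/(15.3 × 6.60)
Wq = 0.08616 seconds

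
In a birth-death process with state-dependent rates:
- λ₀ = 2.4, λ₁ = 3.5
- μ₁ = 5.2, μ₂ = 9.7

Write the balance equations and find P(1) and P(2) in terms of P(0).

Balance equations:
State 0: λ₀P₀ = μ₁P₁ → P₁ = (λ₀/μ₁)P₀ = (2.4/5.2)P₀ = 0.4615P₀
State 1: P₂ = (λ₀λ₁)/(μ₁μ₂)P₀ = (2.4×3.5)/(5.2×9.7)P₀ = 0.1665P₀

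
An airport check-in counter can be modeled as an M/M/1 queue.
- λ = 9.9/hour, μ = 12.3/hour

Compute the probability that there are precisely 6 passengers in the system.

ρ = λ/μ = 9.9/12.3 = 0.8049
P(n) = (1-ρ)ρⁿ
P(6) = (1-0.8049) × 0.8049^6
P(6) = 0.1951 × 0.2719
P(6) = 0.05305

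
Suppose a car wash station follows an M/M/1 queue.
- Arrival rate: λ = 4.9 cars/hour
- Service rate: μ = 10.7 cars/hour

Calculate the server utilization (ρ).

Server utilization: ρ = λ/μ
ρ = 4.9/10.7 = 0.4579
The server is busy 45.79% of the time.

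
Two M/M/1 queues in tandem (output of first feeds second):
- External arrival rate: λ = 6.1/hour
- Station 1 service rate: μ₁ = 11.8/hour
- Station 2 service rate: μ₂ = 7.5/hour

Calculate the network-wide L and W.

By Jackson's theorem, each station behaves as independent M/M/1.
Station 1: ρ₁ = 6.1/11.8 = 0.5169, L₁ = ρ₁/(1-ρ₁) = λ/(μ₁-λ) = 6.1/5.70 = 1.0702
Station 2: ρ₂ = 6.1/7.5 = 0.8133, L₂ = ρ₂/(1-ρ₂) = λ/(μ₂-λ) = 6.1/1.40 = 4.3571
Total: L = L₁ + L₂ = 1.0702 + 4.3571 = 5.4273
W = L/λ = 5.4273/6.1 = 0.8897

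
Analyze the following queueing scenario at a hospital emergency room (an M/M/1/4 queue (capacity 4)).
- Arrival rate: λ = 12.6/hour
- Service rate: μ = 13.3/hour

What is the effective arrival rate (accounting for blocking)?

ρ = λ/μ = 12.6/13.3 = 0.94737
P₀ = (1-ρ)/(1-ρ^(K+1)) = (1-0.94737)/(1-0.94737^5) = 0.05263/0.2369 = 0.2222
P_K = P₀×ρ^K = 0.2222 × 0.94737^4 = 0.2222 × 0.8055 = 0.1790
λ_eff = λ(1-P_K) = 12.6 × (1 - 0.17898) = 12.6 × 0.82102 = 10.3449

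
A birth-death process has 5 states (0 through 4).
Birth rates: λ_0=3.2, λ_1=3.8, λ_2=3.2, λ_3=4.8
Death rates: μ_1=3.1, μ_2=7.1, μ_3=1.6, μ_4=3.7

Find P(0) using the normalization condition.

Ratios P(n)/P(0) = (λ₀···λₙ₋₁)/(μ₁···μₙ):
P(1)/P(0) = (3.2)/(3.1) = 1.03226
P(2)/P(0) = (3.2×3.8)/(3.1×7.1) = 0.552476
P(3)/P(0) = (3.2×3.8×3.2)/(3.1×7.1×1.6) = 1.10495
P(4)/P(0) = (3.2×3.8×3.2×4.8)/(3.1×7.1×1.6×3.7) = 1.43345

Normalization: ∑ P(n) = 1
P(0) × (1.00000 + 1.03226 + 0.552476 + 1.10495 + 1.43345) = 1
P(0) × 5.1231 = 1
P(0) = 1/5.1231 = 0.1952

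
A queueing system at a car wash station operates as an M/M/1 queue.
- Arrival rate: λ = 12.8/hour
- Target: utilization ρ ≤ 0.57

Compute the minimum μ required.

ρ = λ/μ, so μ = λ/ρ
μ ≥ 12.8/0.57 = 22.4561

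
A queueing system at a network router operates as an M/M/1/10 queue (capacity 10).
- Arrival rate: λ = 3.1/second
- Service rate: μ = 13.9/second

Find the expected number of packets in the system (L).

ρ = λ/μ = 3.1/13.9 = 0.22302
P₀ = (1-ρ)/(1-ρ^(K+1)) = (1-0.22302)/(1-0.22302^11) = 0.7770/1.0000 = 0.7770
P_K = P₀×ρ^K = 0.7770 × 0.22302^10 = 0.7770 × 3.044e-07 = 2.365e-07
L = ρ[1 - (K+1)ρ^K + Kρ^(K+1)] / [(1-ρ)(1-ρ^(K+1))]
L = 0.22302 × (1 - 11×3.044e-07 + 10×6.789e-08) / ((1 - 0.22302) × (1 - 6.789e-08)) = 0.2870 packets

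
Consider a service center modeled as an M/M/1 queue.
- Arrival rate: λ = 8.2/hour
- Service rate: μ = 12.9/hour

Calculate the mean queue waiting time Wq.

First, compute utilization: ρ = λ/μ = 8.2/12.9 = 0.6357
For M/M/1: Wq = λ/(μ(μ-λ))
Wq = 8.2/(12.9 × (12.9-8.2))
Wq = 8.2/(12.9 × 4.70)
Wq = 0.1352 hours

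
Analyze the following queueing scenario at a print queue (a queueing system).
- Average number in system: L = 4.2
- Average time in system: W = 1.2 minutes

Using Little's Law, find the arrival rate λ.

Little's Law: L = λW, so λ = L/W
λ = 4.2/1.2 = 3.5000 jobs/minute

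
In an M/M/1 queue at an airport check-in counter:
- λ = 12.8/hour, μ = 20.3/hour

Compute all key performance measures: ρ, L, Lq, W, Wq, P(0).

Step 1: ρ = λ/μ = 12.8/20.3 = 0.6305
Step 2: L = λ/(μ-λ) = 12.8/7.50 = 1.7067
Step 3: Lq = λ²/(μ(μ-λ)) = 163.84/(20.3×7.50) = 1.0761
Step 4: W = 1/(μ-λ) = 1/7.50 = 0.133333
Step 5: Wq = λ/(μ(μ-λ)) = 12.8/(20.3×7.50) = 0.08407
Step 6: P(0) = 1-ρ = 0.3695
Verify: L = λW = 12.8×0.133333 = 1.7067 ✔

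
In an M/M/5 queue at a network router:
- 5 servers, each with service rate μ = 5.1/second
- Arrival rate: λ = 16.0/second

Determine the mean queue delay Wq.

Traffic intensity: ρ = λ/(cμ) = 16.0/(5×5.1) = 0.6275
Since ρ = 0.6275 < 1, system is stable.
Offered load a = λ/μ = cρ = 16.0/5.1 = 3.1373
P₀ = [ Σₙ₌₀^4 aⁿ/n! + a^5/(5!(1-ρ)) ]⁻¹
Σ = a^0/0! + a^1/1! + a^2/2! + a^3/3! + a^4/4! = 1.0000 + 3.1373 + 4.9212 + 5.1463 + 4.0363 = 18.2411
a^5/(5!(1-ρ)) = 303.91283/(120 × 0.37254902) = 6.7981
P₀ = 1/(18.2411 + 6.7981) = 0.03994
Lq = P₀·a^5·ρ / (5!(1-ρ)²) = 0.03994 × 303.9128 × 0.6275 / (120 × 0.1388) = 0.4573
Wq = Lq/λ = 0.4573/16.0 = 0.02858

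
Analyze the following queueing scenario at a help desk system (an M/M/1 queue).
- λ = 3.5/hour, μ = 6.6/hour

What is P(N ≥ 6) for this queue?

ρ = λ/μ = 3.5/6.6 = 0.5303
P(N ≥ n) = ρⁿ
P(N ≥ 6) = 0.5303^6
P(N ≥ 6) = 0.02224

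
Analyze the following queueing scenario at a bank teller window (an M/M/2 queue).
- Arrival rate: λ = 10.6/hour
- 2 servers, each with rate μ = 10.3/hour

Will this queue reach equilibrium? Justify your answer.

Stability requires ρ = λ/(cμ) < 1
ρ = 10.6/(2 × 10.3) = 10.6/20.60 = 0.5146
Since 0.5146 < 1, the system is STABLE.
The servers are busy 51.46% of the time.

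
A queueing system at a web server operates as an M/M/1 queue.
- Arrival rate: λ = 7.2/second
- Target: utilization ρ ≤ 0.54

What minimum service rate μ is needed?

ρ = λ/μ, so μ = λ/ρ
μ ≥ 7.2/0.54 = 13.3333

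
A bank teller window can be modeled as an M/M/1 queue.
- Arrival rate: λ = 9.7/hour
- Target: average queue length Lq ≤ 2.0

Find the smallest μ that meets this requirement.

For M/M/1: Lq = λ²/(μ(μ-λ))
Need Lq ≤ 2.0, i.e. μ(μ-λ) ≥ λ²/2.0
μ² - 9.7μ - 94.09/2.0 ≥ 0  →  μ² - 9.7μ - 47.0450 ≥ 0
Quadratic formula (positive root): μ = [λ + √(λ² + 4×47.0450)]/2
Discriminant: 94.09 + 4×47.0450 = 282.2700, √282.2700 = 16.8009
μ ≥ (9.7 + 16.8009)/2 = 13.2504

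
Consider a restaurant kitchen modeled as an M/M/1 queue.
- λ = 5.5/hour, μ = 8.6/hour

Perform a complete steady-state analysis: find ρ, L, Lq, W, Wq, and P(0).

Step 1: ρ = λ/μ = 5.5/8.6 = 0.6395
Step 2: L = λ/(μ-λ) = 5.5/3.10 = 1.7742
Step 3: Lq = λ²/(μ(μ-λ)) = 30.25/(8.6×3.10) = 1.1347
Step 4: W = 1/(μ-λ) = 1/3.10 = 0.32258
Step 5: Wq = λ/(μ(μ-λ)) = 5.5/(8.6×3.10) = 0.2063
Step 6: P(0) = 1-ρ = 0.3605
Verify: L = λW = 5.5×0.32258 = 1.7742 ✔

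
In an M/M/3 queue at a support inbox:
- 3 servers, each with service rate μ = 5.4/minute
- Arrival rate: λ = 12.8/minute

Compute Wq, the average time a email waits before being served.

Traffic intensity: ρ = λ/(cμ) = 12.8/(3×5.4) = 0.7901
Since ρ = 0.7901 < 1, system is stable.
Offered load a = λ/μ = cρ = 12.8/5.4 = 2.3704
P₀ = [ Σₙ₌₀^2 aⁿ/n! + a^3/(3!(1-ρ)) ]⁻¹
Σ = a^0/0! + a^1/1! + a^2/2! = 1.0000 + 2.3704 + 2.8093 = 6.1797
a^3/(3!(1-ρ)) = 13.3183/(6 × 0.209877) = 10.5763
P₀ = 1/(6.1797 + 10.5763) = 0.05968
Lq = P₀·a^3·ρ / (3!(1-ρ)²) = 0.059680 × 13.3183 × 0.79012 / (6 × 0.044048) = 2.3763
Wq = Lq/λ = 2.3763/12.8 = 0.1856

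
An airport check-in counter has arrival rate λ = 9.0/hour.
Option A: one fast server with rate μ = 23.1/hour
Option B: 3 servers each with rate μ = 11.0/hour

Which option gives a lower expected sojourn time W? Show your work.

Option A: single server μ = 23.1 (M/M/1)
  ρ_A = 9.0/23.1 = 0.3896
  W_A = 1/(μ-λ) = 1/(23.1-9.0) = 1/14.10 = 0.07092

Option B: 3 servers μ = 11.0 (M/M/3)
  ρ_B = λ/(cμ) = 9.0/(3×11.0) = 0.2727
  Offered load a = λ/μ = cρ = 9.0/11.0 = 0.8182
  P₀ = [ Σₙ₌₀^2 aⁿ/n! + a^3/(3!(1-ρ)) ]⁻¹
  Σ = a^0/0! + a^1/1! + a^2/2! = 1.0000 + 0.8182 + 0.3347 = 2.1529
  a^3/(3!(1-ρ)) = 0.5477/(6 × 0.7273) = 0.1255
  P₀ = 1/(2.1529 + 0.1255) = 0.4389
  Lq = P₀·a^3·ρ / (3!(1-ρ)²) = 0.4389 × 0.5477 × 0.2727 / (6 × 0.5289) = 0.02066
  Wq_B = Lq/λ = 0.020659/9.0 = 0.0022954
  W_B = Wq_B + 1/μ = 0.0022954 + 0.090909 = 0.09320

Since W_A = 0.07092 < W_B = 0.09320, Option A (single fast server) has the shorter time in system.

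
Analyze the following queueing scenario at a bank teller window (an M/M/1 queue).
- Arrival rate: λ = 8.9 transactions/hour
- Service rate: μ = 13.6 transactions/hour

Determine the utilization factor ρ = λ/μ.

Server utilization: ρ = λ/μ
ρ = 8.9/13.6 = 0.6544
The server is busy 65.44% of the time.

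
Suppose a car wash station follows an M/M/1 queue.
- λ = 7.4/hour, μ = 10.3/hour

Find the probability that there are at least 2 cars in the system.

ρ = λ/μ = 7.4/10.3 = 0.71845
P(N ≥ n) = ρⁿ
P(N ≥ 2) = 0.71845^2
P(N ≥ 2) = 0.5162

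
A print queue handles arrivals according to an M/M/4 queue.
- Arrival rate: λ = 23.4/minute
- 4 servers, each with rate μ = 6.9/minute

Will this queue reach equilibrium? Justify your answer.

Stability requires ρ = λ/(cμ) < 1
ρ = 23.4/(4 × 6.9) = 23.4/27.60 = 0.8478
Since 0.8478 < 1, the system is STABLE.
The servers are busy 84.78% of the time.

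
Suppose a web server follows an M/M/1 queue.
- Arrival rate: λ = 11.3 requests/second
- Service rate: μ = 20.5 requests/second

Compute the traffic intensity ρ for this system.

Server utilization: ρ = λ/μ
ρ = 11.3/20.5 = 0.5512
The server is busy 55.12% of the time.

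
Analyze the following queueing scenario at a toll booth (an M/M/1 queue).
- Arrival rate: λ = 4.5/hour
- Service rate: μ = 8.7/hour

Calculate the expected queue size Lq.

ρ = λ/μ = 4.5/8.7 = 0.5172
For M/M/1: Lq = λ²/(μ(μ-λ))
Lq = 20.25/(8.7 × 4.20)
Lq = 0.5542 vehicles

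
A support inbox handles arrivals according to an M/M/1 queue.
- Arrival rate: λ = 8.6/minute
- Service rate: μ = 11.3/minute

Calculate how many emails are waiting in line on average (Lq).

ρ = λ/μ = 8.6/11.3 = 0.7611
For M/M/1: Lq = λ²/(μ(μ-λ))
Lq = 73.96/(11.3 × 2.70)
Lq = 2.4241 emails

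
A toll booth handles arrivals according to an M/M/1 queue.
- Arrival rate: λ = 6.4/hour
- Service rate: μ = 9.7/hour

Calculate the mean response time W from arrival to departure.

First, compute utilization: ρ = λ/μ = 6.4/9.7 = 0.6598
For M/M/1: W = 1/(μ-λ)
W = 1/(9.7-6.4) = 1/3.30
W = 0.3030 hours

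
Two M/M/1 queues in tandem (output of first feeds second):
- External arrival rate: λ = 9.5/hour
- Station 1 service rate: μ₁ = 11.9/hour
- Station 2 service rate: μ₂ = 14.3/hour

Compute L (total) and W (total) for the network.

By Jackson's theorem, each station behaves as independent M/M/1.
Station 1: ρ₁ = 9.5/11.9 = 0.7983, L₁ = ρ₁/(1-ρ₁) = λ/(μ₁-λ) = 9.5/2.40 = 3.9583
Station 2: ρ₂ = 9.5/14.3 = 0.6643, L₂ = ρ₂/(1-ρ₂) = λ/(μ₂-λ) = 9.5/4.80 = 1.9792
Total: L = L₁ + L₂ = 3.9583 + 1.9792 = 5.9375
W = L/λ = 5.9375/9.5 = 0.6250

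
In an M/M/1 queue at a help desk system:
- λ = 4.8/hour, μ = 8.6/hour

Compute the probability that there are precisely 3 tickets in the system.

ρ = λ/μ = 4.8/8.6 = 0.55814
P(n) = (1-ρ)ρⁿ
P(3) = (1-0.55814) × 0.55814^3
P(3) = 0.44186 × 0.17387
P(3) = 0.07683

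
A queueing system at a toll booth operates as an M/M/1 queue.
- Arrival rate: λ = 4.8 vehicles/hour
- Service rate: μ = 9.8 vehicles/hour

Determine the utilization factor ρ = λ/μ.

Server utilization: ρ = λ/μ
ρ = 4.8/9.8 = 0.4898
The server is busy 48.98% of the time.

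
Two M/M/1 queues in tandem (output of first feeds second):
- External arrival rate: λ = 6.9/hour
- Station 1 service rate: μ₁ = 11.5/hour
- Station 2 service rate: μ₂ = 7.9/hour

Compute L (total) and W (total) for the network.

By Jackson's theorem, each station behaves as independent M/M/1.
Station 1: ρ₁ = 6.9/11.5 = 0.6000, L₁ = ρ₁/(1-ρ₁) = λ/(μ₁-λ) = 6.9/4.60 = 1.5000
Station 2: ρ₂ = 6.9/7.9 = 0.8734, L₂ = ρ₂/(1-ρ₂) = λ/(μ₂-λ) = 6.9/1.00 = 6.9000
Total: L = L₁ + L₂ = 1.5000 + 6.9000 = 8.4000
W = L/λ = 8.4000/6.9 = 1.2174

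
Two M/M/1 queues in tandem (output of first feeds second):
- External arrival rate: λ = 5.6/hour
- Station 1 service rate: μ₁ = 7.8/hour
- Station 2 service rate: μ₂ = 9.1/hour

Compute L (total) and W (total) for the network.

By Jackson's theorem, each station behaves as independent M/M/1.
Station 1: ρ₁ = 5.6/7.8 = 0.7179, L₁ = ρ₁/(1-ρ₁) = λ/(μ₁-λ) = 5.6/2.20 = 2.5455
Station 2: ρ₂ = 5.6/9.1 = 0.6154, L₂ = ρ₂/(1-ρ₂) = λ/(μ₂-λ) = 5.6/3.50 = 1.6000
Total: L = L₁ + L₂ = 2.5455 + 1.6000 = 4.1455
W = L/λ = 4.1455/5.6 = 0.7403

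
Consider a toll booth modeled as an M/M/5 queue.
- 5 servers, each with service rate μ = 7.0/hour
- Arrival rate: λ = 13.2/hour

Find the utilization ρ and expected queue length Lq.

Traffic intensity: ρ = λ/(cμ) = 13.2/(5×7.0) = 0.3771
Since ρ = 0.3771 < 1, system is stable.
Offered load a = λ/μ = cρ = 13.2/7.0 = 1.8857
P₀ = [ Σₙ₌₀^4 aⁿ/n! + a^5/(5!(1-ρ)) ]⁻¹
Σ = a^0/0! + a^1/1! + a^2/2! + a^3/3! + a^4/4! = 1.00000 + 1.88571 + 1.77796 + 1.11757 + 0.526856 = 6.3081
a^5/(5!(1-ρ)) = 23.8440/(120 × 0.6229) = 0.3190
P₀ = 1/(6.3081 + 0.3190) = 0.1509
Lq = P₀·a^5·ρ / (5!(1-ρ)²) = 0.15090 × 23.8440 × 0.37714 / (120 × 0.38795) = 0.02915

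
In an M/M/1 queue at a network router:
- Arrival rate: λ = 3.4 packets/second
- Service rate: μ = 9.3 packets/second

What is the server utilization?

Server utilization: ρ = λ/μ
ρ = 3.4/9.3 = 0.3656
The server is busy 36.56% of the time.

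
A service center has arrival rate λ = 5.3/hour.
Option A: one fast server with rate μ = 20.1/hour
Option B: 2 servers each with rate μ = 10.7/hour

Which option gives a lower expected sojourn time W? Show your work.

Option A: single server μ = 20.1 (M/M/1)
  ρ_A = 5.3/20.1 = 0.2637
  W_A = 1/(μ-λ) = 1/(20.1-5.3) = 1/14.80 = 0.06757

Option B: 2 servers μ = 10.7 (M/M/2)
  ρ_B = λ/(cμ) = 5.3/(2×10.7) = 0.2477
  Offered load a = λ/μ = cρ = 5.3/10.7 = 0.4953
  P₀ = [ Σₙ₌₀^1 aⁿ/n! + a^2/(2!(1-ρ)) ]⁻¹
  Σ = a^0/0! + a^1/1! = 1.0000 + 0.4953 = 1.4953
  a^2/(2!(1-ρ)) = 0.24535/(2 × 0.75234) = 0.1631
  P₀ = 1/(1.4953 + 0.1631) = 0.6030
  Lq = P₀·a^2·ρ / (2!(1-ρ)²) = 0.6030 × 0.2453 × 0.2477 / (2 × 0.5660) = 0.03237
  Wq_B = Lq/λ = 0.0323673/5.3 = 0.00610704
  W_B = Wq_B + 1/μ = 0.00610704 + 0.0934579 = 0.09956

Since W_A = 0.06757 < W_B = 0.09956, Option A (single fast server) has the shorter time in system.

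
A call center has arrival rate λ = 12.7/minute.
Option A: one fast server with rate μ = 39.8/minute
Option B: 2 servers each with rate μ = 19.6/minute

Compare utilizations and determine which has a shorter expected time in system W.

Option A: single server μ = 39.8 (M/M/1)
  ρ_A = 12.7/39.8 = 0.3191
  W_A = 1/(μ-λ) = 1/(39.8-12.7) = 1/27.10 = 0.03690

Option B: 2 servers μ = 19.6 (M/M/2)
  ρ_B = λ/(cμ) = 12.7/(2×19.6) = 0.3240
  Offered load a = λ/μ = cρ = 12.7/19.6 = 0.6480
  P₀ = [ Σₙ₌₀^1 aⁿ/n! + a^2/(2!(1-ρ)) ]⁻¹
  Σ = a^0/0! + a^1/1! = 1.0000 + 0.6480 = 1.6480
  a^2/(2!(1-ρ)) = 0.41985/(2 × 0.67602) = 0.3105
  P₀ = 1/(1.6480 + 0.3105) = 0.5106
  Lq = P₀·a^2·ρ / (2!(1-ρ)²) = 0.51060 × 0.41985 × 0.32398 / (2 × 0.45700) = 0.07599
  Wq_B = Lq/λ = 0.07599/12.7 = 0.005983
  W_B = Wq_B + 1/μ = 0.005983 + 0.05102 = 0.05700

Since W_A = 0.03690 < W_B = 0.05700, Option A (single fast server) has the shorter time in system.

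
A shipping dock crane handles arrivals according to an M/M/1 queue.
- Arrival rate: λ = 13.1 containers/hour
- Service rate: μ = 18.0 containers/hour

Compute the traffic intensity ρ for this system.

Server utilization: ρ = λ/μ
ρ = 13.1/18.0 = 0.7278
The server is busy 72.78% of the time.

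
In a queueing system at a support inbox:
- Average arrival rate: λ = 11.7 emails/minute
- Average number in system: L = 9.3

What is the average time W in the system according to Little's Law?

Little's Law: L = λW, so W = L/λ
W = 9.3/11.7 = 0.7949 minutes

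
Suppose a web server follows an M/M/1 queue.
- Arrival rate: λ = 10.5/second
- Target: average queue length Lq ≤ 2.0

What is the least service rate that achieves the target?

For M/M/1: Lq = λ²/(μ(μ-λ))
Need Lq ≤ 2.0, i.e. μ(μ-λ) ≥ λ²/2.0
μ² - 10.5μ - 110.25/2.0 ≥ 0  →  μ² - 10.5μ - 55.1250 ≥ 0
Quadratic formula (positive root): μ = [λ + √(λ² + 4×55.1250)]/2
Discriminant: 110.25 + 4×55.1250 = 330.7500, √330.7500 = 18.18653
μ ≥ (10.5 + 18.18653)/2 = 14.3433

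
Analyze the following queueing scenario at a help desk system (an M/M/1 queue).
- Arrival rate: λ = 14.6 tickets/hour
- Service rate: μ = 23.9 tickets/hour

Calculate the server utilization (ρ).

Server utilization: ρ = λ/μ
ρ = 14.6/23.9 = 0.6109
The server is busy 61.09% of the time.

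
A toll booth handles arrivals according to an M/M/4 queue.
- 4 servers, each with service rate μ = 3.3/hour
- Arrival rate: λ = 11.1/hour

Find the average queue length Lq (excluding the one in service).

Traffic intensity: ρ = λ/(cμ) = 11.1/(4×3.3) = 0.8409
Since ρ = 0.8409 < 1, system is stable.
Offered load a = λ/μ = cρ = 11.1/3.3 = 3.3636
P₀ = [ Σₙ₌₀^3 aⁿ/n! + a^4/(4!(1-ρ)) ]⁻¹
Σ = a^0/0! + a^1/1! + a^2/2! + a^3/3! = 1.00000 + 3.36364 + 5.65702 + 6.34272 = 16.3634
a^4/(4!(1-ρ)) = 128.0077/(24 × 0.159091) = 33.5258
P₀ = 1/(16.3634 + 33.5258) = 0.02004
Lq = P₀·a^4·ρ / (4!(1-ρ)²) = 0.0200444 × 128.0077 × 0.840909 / (24 × 0.0253099) = 3.5520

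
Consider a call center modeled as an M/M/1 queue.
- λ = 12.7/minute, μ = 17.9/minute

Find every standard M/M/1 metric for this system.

Step 1: ρ = λ/μ = 12.7/17.9 = 0.7095
Step 2: L = λ/(μ-λ) = 12.7/5.20 = 2.4423
Step 3: Lq = λ²/(μ(μ-λ)) = 161.29/(17.9×5.20) = 1.7328
Step 4: W = 1/(μ-λ) = 1/5.20 = 0.19231
Step 5: Wq = λ/(μ(μ-λ)) = 12.7/(17.9×5.20) = 0.1364
Step 6: P(0) = 1-ρ = 0.2905
Verify: L = λW = 12.7×0.19231 = 2.4423 ✔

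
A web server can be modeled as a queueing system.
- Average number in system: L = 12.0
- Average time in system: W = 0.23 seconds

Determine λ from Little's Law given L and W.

Little's Law: L = λW, so λ = L/W
λ = 12.0/0.23 = 52.1739 requests/second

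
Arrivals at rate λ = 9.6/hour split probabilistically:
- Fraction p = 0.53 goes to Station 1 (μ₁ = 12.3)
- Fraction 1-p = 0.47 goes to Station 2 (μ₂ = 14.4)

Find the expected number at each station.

Effective rates: λ₁ = 9.6×0.53 = 5.088, λ₂ = 9.6×0.47 = 4.512
Station 1: ρ₁ = 5.088/12.3 = 0.41366, L₁ = ρ₁/(1-ρ₁) = 0.41366/(1-0.41366) = 0.7055
Station 2: ρ₂ = 4.512/14.4 = 0.31333, L₂ = ρ₂/(1-ρ₂) = 0.31333/(1-0.31333) = 0.4563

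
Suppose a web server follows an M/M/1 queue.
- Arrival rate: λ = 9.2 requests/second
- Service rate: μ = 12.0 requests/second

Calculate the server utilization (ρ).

Server utilization: ρ = λ/μ
ρ = 9.2/12.0 = 0.7667
The server is busy 76.67% of the time.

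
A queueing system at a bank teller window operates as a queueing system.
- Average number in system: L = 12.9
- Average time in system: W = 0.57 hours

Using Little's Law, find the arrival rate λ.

Little's Law: L = λW, so λ = L/W
λ = 12.9/0.57 = 22.6316 transactions/hour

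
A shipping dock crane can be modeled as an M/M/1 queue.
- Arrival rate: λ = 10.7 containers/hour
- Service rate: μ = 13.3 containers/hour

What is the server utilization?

Server utilization: ρ = λ/μ
ρ = 10.7/13.3 = 0.8045
The server is busy 80.45% of the time.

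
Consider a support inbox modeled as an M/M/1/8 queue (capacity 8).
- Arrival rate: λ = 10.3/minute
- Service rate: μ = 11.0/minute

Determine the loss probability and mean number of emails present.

ρ = λ/μ = 10.3/11.0 = 0.93636
P₀ = (1-ρ)/(1-ρ^(K+1)) = (1-0.93636)/(1-0.93636^9) = 0.06364/0.4467 = 0.1425
P_K = P₀×ρ^K = 0.1425 × 0.93636^8 = 0.1425 × 0.5909 = 0.08420
Blocking probability P_8 = 0.08420 (8.42%)
L = ρ[1 - (K+1)ρ^K + Kρ^(K+1)] / [(1-ρ)(1-ρ^(K+1))]
L = 0.93636 × (1 - 9×0.5909392 + 8×0.5533319) / ((1 - 0.93636) × (1 - 0.5533319)) = 3.5642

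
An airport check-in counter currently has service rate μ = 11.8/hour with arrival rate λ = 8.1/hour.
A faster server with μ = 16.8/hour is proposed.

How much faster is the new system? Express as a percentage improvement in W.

System 1: ρ₁ = 8.1/11.8 = 0.6864, W₁ = 1/(11.8-8.1) = 0.27027
System 2: ρ₂ = 8.1/16.8 = 0.4821, W₂ = 1/(16.8-8.1) = 0.11494
Improvement: (W₁-W₂)/W₁ = (0.27027-0.11494)/0.27027 = 57.47%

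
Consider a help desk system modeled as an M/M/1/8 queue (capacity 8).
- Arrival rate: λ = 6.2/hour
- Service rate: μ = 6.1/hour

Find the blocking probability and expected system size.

ρ = λ/μ = 6.2/6.1 = 1.0164
P₀ = (1-ρ)/(1-ρ^(K+1)) = (1-1.0164)/(1-1.0164^9) = -0.01640/-0.1577 = 0.1040
P_K = P₀×ρ^K = 0.1040 × 1.0164^8 = 0.1040 × 1.1390 = 0.1185
Blocking probability P_8 = 0.1185 (11.85%)
L = ρ[1 - (K+1)ρ^K + Kρ^(K+1)] / [(1-ρ)(1-ρ^(K+1))]
L = 1.0164 × (1 - 9×1.13898302 + 8×1.15766235) / ((1 - 1.0164) × (1 - 1.15766235)) = 4.1084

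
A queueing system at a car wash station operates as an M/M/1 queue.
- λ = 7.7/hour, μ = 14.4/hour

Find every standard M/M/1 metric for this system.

Step 1: ρ = λ/μ = 7.7/14.4 = 0.5347
Step 2: L = λ/(μ-λ) = 7.7/6.70 = 1.1493
Step 3: Lq = λ²/(μ(μ-λ)) = 59.29/(14.4×6.70) = 0.6145
Step 4: W = 1/(μ-λ) = 1/6.70 = 0.149254
Step 5: Wq = λ/(μ(μ-λ)) = 7.7/(14.4×6.70) = 0.07981
Step 6: P(0) = 1-ρ = 0.4653
Verify: L = λW = 7.7×0.149254 = 1.1493 ✔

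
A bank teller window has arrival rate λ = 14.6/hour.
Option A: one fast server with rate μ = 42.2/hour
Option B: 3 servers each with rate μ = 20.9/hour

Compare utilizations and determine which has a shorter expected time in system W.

Option A: single server μ = 42.2 (M/M/1)
  ρ_A = 14.6/42.2 = 0.3460
  W_A = 1/(μ-λ) = 1/(42.2-14.6) = 1/27.60 = 0.03623

Option B: 3 servers μ = 20.9 (M/M/3)
  ρ_B = λ/(cμ) = 14.6/(3×20.9) = 0.2329
  Offered load a = λ/μ = cρ = 14.6/20.9 = 0.6986
  P₀ = [ Σₙ₌₀^2 aⁿ/n! + a^3/(3!(1-ρ)) ]⁻¹
  Σ = a^0/0! + a^1/1! + a^2/2! = 1.0000 + 0.6986 + 0.2440 = 1.9426
  a^3/(3!(1-ρ)) = 0.34089/(6 × 0.76715) = 0.07406
  P₀ = 1/(1.9426 + 0.07406) = 0.4959
  Lq = P₀·a^3·ρ / (3!(1-ρ)²) = 0.4959 × 0.3409 × 0.2329 / (6 × 0.5885) = 0.01115
  Wq_B = Lq/λ = 0.011147/14.6 = 0.0007635
  W_B = Wq_B + 1/μ = 0.0007635 + 0.04785 = 0.04861

Since W_A = 0.03623 < W_B = 0.04861, Option A (single fast server) has the shorter time in system.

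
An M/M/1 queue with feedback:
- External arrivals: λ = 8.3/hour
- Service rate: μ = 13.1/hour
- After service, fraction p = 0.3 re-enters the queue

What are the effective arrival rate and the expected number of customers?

Effective arrival rate: λ_eff = λ/(1-p) = 8.3/(1-0.3) = 8.3/0.70 = 11.85714
ρ = λ_eff/μ = 11.85714/13.1 = 0.905125
L = ρ/(1-ρ) = 0.905125/(1-0.905125) = 9.5402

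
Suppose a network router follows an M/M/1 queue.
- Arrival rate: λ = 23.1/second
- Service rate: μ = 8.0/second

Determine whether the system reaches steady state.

Stability requires ρ = λ/(cμ) < 1
ρ = 23.1/(1 × 8.0) = 23.1/8.00 = 2.8875
Since 2.8875 ≥ 1, the system is UNSTABLE.
Queue grows without bound. Need μ > λ = 23.1.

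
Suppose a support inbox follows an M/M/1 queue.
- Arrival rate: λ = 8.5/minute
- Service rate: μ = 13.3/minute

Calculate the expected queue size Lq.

ρ = λ/μ = 8.5/13.3 = 0.6391
For M/M/1: Lq = λ²/(μ(μ-λ))
Lq = 72.25/(13.3 × 4.80)
Lq = 1.1317 emails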